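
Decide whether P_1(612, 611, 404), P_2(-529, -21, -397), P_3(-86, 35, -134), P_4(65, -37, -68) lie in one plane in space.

No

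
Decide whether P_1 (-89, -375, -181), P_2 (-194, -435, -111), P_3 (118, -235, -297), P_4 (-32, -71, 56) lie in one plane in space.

With P_1 as base: P_1P_2 = (-105, -60, 70), P_1P_3 = (207, 140, -116), P_1P_4 = (57, 304, 237).
P_1P_3 × P_1P_4 = (68444, -55671, 54948).
P_1P_2 · (P_1P_3 × P_1P_4) = 0.
The scalar triple product vanishes, so the four points are coplanar.

Yes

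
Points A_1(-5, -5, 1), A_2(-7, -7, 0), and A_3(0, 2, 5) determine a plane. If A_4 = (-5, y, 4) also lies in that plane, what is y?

-1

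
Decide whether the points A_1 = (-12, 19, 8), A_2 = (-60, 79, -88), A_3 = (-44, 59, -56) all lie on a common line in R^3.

A_1A_2 = (-48, 60, -96), A_1A_3 = (-32, 40, -64).
A_1A_2 × A_1A_3 = (0, 0, 0).
The cross product vanishes, so the three points are collinear.

Yes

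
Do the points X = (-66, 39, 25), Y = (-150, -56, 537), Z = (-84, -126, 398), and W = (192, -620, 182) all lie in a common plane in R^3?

No

A normal to the plane through X, Y, Z is n = XY × XZ = (49045, 22116, 12150).
The plane has equation n·P = -2070696. For W: n·W = -2083980.
-2083980 ≠ -2070696, so W is off the plane.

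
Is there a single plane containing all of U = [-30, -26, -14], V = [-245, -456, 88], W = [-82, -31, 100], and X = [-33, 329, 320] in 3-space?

No

With U as base: UV = (-215, -430, 102), UW = (-52, -5, 114), UX = (-3, 355, 334).
UW × UX = (-42140, 17026, -18475).
UV · (UW × UX) = -145530.
Since -145530 ≠ 0, the four points are not coplanar.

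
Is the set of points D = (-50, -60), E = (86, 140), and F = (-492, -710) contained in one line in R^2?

DE = (136, 200), DF = (-442, -650).
det[DE; DF] = (136)(-650) − (200)(-442) = 0.
The determinant is zero, so the points are collinear.

Yes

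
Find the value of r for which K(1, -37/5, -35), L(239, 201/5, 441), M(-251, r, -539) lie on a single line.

Collinearity requires KL × KM = 0; each component is linear in r.
The x-component gives (-476)r + (-137564/5) = 0, so r = -289/5.
The remaining components then also vanish.

-289/5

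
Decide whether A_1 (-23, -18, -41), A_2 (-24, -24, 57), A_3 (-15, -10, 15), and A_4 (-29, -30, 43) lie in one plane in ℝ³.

A normal to the plane through A_1, A_2, A_3 is n = A_1A_2 × A_1A_3 = (-1120, 840, 40).
The plane has equation n·P = 9000. For A_4: n·A_4 = 9000.
Equal, so A_4 lies in the plane and all four are coplanar.

Yes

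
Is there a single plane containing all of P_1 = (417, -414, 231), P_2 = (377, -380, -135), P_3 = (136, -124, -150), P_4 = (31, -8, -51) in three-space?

A normal to the plane through P_1, P_2, P_3 is n = P_1P_2 × P_1P_3 = (93186, 87606, -2046).
The plane has equation n·P = 2117052. For P_4: n·P_4 = 2292264.
2292264 ≠ 2117052, so P_4 is off the plane.

No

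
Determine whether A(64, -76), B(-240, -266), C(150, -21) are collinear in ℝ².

AB = (-304, -190), AC = (86, 55).
det[AB; AC] = (-304)(55) − (-190)(86) = -380.
The determinant is nonzero, so they are not collinear.

No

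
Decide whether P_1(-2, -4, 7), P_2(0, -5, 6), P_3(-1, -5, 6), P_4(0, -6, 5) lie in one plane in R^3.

Yes

A normal to the plane through P_1, P_2, P_3 is n = P_1P_2 × P_1P_3 = (0, 1, -1).
The plane has equation n·P = -11. For P_4: n·P_4 = -11.
Equal, so P_4 lies in the plane and all four are coplanar.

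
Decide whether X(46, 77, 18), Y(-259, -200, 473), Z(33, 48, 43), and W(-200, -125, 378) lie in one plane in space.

A normal to the plane through X, Y, Z is n = XY × XZ = (6270, 1710, 5244).
The plane has equation n·P = 514482. For W: n·W = 514482.
Equal, so W lies in the plane and all four are coplanar.

Yes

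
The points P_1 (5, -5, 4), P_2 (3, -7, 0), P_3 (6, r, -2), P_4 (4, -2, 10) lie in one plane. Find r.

Normal to plane P_1P_2P_4: n = (0, 16, -8); plane equation n·P = -112.
Requiring n·P_3 = -112: (16)r + (16) = -112.
So r = -8.

-8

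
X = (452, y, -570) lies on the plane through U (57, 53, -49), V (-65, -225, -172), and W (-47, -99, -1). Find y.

A normal to the plane is n = UV × UW = (-32040, 18648, -10368).
X lies in the plane iff n · UX = 0.
This gives (18648)y + (-8242416) = 0, so y = 442.

442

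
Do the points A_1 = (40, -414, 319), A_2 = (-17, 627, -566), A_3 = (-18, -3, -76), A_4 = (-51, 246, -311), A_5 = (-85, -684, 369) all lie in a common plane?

No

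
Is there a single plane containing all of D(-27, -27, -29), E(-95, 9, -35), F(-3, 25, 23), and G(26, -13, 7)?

No

With D as base: DE = (-68, 36, -6), DF = (24, 52, 52), DG = (53, 14, 36).
DF × DG = (1144, 1892, -2420).
DE · (DF × DG) = 4840.
Since 4840 ≠ 0, the four points are not coplanar.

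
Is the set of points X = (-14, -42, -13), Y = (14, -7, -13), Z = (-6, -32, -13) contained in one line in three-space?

Yes

XY = (28, 35, 0), XZ = (8, 10, 0).
Each component of XZ is 2/7 times the corresponding component of XY, so XZ = 2/7·XY and the points are collinear.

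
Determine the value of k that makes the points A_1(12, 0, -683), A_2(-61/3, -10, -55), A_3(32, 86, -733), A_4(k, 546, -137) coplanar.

Normal to plane A_1A_2A_3: n = (-53508, 32830/3, -7742/3); plane equation n·P = 3361498/3.
Requiring n·A_4 = 3361498/3: (-53508)k + (18985834/3) = 3361498/3.
So k = 292/3.

292/3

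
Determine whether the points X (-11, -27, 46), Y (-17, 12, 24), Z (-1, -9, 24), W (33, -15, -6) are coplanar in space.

A normal to the plane through X, Y, Z is n = XY × XZ = (-462, -352, -498).
The plane has equation n·P = -8322. For W: n·W = -6978.
-6978 ≠ -8322, so W is off the plane.

No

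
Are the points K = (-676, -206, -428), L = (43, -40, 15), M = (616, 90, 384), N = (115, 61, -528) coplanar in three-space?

The four points are coplanar iff the 3×3 determinant with rows KL, KM, KN is zero.
Rows: (719, 166, 443), (1292, 296, 812), (791, 267, -100).
Expanding along the first row: (719)(-246404) − (166)(-771492) + (443)(110828) = 0.
Zero determinant ⇒ coplanar.

Yes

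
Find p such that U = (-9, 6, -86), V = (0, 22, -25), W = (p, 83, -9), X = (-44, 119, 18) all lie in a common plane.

Coplanarity ⇔ det[UV; UW; UX] = 0.
Expanding, this is linear in p: (5229)p + (162099) = 0.
So p = -31.

-31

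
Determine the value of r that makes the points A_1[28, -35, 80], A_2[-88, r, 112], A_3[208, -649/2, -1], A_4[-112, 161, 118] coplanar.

The points are coplanar iff A_1A_2 · (A_1A_3 × A_1A_4) = 0.
Expanding, this is linear in r: (4500)r + (-576000) = 0.
So r = 128.

128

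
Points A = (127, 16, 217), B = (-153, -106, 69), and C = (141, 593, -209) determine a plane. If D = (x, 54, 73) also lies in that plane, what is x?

The plane through A, B, C has equation 137368x − 121352y − 159852z = -19183780.
Substituting D: (137368)x + (-18222204) = -19183780, so x = -7.

-7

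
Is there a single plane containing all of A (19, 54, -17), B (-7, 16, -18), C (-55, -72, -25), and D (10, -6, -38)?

No

The four points are coplanar iff the 3×3 determinant with rows AB, AC, AD is zero.
Rows: (-26, -38, -1), (-74, -126, -8), (-9, -60, -21).
Expanding along the first row: (-26)(2166) − (-38)(1482) + (-1)(3306) = -3306.
Nonzero ⇒ not coplanar.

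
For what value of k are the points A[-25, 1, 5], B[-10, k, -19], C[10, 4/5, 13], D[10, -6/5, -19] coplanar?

-4/5

Normal to plane ACD: n = (112/5, 1120, -70); plane equation n·P = 210.
Requiring n·B = 210: (1120)k + (1106) = 210.
So k = -4/5.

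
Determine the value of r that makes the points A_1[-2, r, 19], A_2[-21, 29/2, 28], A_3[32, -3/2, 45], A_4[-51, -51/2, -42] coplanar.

-7/2

Coplanarity ⇔ det[A_1A_2; A_1A_3; A_1A_4] = 0.
Expanding, this is linear in r: (-3200)r + (-11200) = 0.
So r = -7/2.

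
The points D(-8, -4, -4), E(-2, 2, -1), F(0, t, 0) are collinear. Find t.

4

Direction DE = (6, 6, 3). From the x-coordinate of F, the parameter along the line is τ = (0 − (-8))/6 = 4/3.
Then t = (-4) + 4/3·(6) = 4.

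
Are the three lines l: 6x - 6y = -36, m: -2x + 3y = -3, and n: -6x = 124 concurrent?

No

The three lines meet at one point iff the augmented coefficient matrix [aᵢ bᵢ cᵢ] has rank < 3, i.e. its determinant vanishes.
Here the determinant is -12.
Nonzero, so no common point exists.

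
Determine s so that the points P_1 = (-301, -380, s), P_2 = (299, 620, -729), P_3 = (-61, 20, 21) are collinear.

521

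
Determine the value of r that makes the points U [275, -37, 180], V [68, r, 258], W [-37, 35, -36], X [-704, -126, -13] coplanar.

-133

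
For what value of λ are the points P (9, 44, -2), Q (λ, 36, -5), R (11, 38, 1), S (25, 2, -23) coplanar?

Coplanarity ⇔ det[PQ; PR; PS] = 0.
Expanding, this is linear in λ: (252)λ + (-3024) = 0.
So λ = 12.

12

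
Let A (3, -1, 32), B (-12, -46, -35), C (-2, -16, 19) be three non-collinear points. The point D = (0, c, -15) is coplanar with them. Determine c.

-10

The plane through A, B, C has equation −420x + 140y = -1400.
Substituting D: (140)c + (0) = -1400, so c = -10.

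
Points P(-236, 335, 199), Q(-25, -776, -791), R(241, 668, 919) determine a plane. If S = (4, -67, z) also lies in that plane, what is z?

-31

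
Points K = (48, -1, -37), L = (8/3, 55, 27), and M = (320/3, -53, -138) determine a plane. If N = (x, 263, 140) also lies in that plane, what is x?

The plane through K, L, M has equation −2328x − 824y − 928z = -76584.
Substituting N: (-2328)x + (-346632) = -76584, so x = -116.

-116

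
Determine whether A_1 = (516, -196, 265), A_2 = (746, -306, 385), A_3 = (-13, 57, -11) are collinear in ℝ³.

Yes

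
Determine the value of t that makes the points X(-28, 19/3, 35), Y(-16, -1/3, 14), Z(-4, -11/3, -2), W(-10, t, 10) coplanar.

2/3

The points are coplanar iff XY · (XZ × XW) = 0.
Expanding, this is linear in t: (-60)t + (40) = 0.
So t = 2/3.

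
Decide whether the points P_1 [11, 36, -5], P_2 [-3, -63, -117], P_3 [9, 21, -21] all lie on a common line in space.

P_1P_2 = (-14, -99, -112), P_1P_3 = (-2, -15, -16).
P_1P_2 × P_1P_3 = (-96, 0, 12).
The cross product is nonzero, so the points do not lie on one line.

No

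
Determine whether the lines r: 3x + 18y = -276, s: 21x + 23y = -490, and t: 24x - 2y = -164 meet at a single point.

Intersecting r and s: solving the 2×2 system gives (x, y) = (-8, -14).
Substitute into t: (24)(-8) + (-2)(-14) = -164.
This equals -164, so (-8, -14) lies on all three lines and they are concurrent.

Yes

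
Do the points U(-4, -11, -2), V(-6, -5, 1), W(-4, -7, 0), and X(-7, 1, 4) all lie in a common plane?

Yes

The four points are coplanar iff the 3×3 determinant with rows UV, UW, UX is zero.
Rows: (-2, 6, 3), (0, 4, 2), (-3, 12, 6).
Expanding along the first row: (-2)(0) − (6)(6) + (3)(12) = 0.
Zero determinant ⇒ coplanar.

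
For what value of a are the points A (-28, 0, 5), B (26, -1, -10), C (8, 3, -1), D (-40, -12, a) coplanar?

-5

The points are coplanar iff AB · (AC × AD) = 0.
Expanding, this is linear in a: (198)a + (990) = 0.
So a = -5.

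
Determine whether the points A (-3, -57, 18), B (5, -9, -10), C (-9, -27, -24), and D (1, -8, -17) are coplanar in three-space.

No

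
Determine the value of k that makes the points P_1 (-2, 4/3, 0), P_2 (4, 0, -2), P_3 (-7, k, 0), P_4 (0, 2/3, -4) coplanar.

Normal to plane P_1P_2P_4: n = (4, 20, -4/3); plane equation n·P = 56/3.
Requiring n·P_3 = 56/3: (20)k + (-28) = 56/3.
So k = 7/3.

7/3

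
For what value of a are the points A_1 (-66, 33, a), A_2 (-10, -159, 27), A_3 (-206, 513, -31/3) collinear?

49/3

Collinearity requires A_1A_2 × A_1A_3 = 0; each component is linear in a.
The x-component gives (672)a + (-10976) = 0, so a = 49/3.
The remaining components then also vanish.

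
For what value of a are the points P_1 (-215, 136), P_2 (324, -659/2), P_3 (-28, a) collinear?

The three points are collinear iff det[P_1P_2; P_1P_3] = 0.
This determinant is linear in a: (539)a + (27489/2) = 0, so a = -51/2.

-51/2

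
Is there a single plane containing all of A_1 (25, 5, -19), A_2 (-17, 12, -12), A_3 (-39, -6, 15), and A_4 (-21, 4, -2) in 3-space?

A normal to the plane through A_1, A_2, A_3 is n = A_1A_2 × A_1A_3 = (315, 980, 910).
The plane has equation n·P = -4515. For A_4: n·A_4 = -4515.
Equal, so A_4 lies in the plane and all four are coplanar.

Yes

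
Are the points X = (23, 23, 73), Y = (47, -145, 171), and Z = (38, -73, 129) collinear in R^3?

No

XY = (24, -168, 98), XZ = (15, -96, 56).
Comparing components 3 and 1: (98)(15) − (24)(56) = 126 ≠ 0, so XY and XZ are not parallel and the points are not collinear.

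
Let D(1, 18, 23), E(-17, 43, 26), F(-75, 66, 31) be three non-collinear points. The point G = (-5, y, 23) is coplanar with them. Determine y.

14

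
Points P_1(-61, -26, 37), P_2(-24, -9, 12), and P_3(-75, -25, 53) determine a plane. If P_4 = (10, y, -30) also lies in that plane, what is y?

-15

A normal to the plane is n = P_1P_2 × P_1P_3 = (297, -242, 275).
P_4 lies in the plane iff n · P_1P_4 = 0.
This gives (-242)y + (-3630) = 0, so y = -15.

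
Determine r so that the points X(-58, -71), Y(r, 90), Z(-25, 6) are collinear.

The three points are collinear iff det[XY; XZ] = 0.
This determinant is linear in r: (77)r + (-847) = 0, so r = 11.

11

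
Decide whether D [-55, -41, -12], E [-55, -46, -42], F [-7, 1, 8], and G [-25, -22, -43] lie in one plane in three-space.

With D as base: DE = (0, -5, -30), DF = (48, 42, 20), DG = (30, 19, -31).
DF × DG = (-1682, 2088, -348).
DE · (DF × DG) = 0.
The scalar triple product vanishes, so the four points are coplanar.

Yes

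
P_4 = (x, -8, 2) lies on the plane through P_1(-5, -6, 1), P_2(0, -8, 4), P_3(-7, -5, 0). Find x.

A normal to the plane is n = P_1P_2 × P_1P_3 = (-1, -1, 1).
P_4 lies in the plane iff n · P_1P_4 = 0.
This gives (-1)x + (-2) = 0, so x = -2.

-2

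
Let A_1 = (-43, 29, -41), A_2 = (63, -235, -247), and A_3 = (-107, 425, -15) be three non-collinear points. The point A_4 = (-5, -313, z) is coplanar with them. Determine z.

Coplanarity requires A_1A_2 · (A_1A_3 × A_1A_4) = 0.
A_1A_2 = (106, -264, -206), A_1A_3 = (-64, 396, 26); the triple product is linear in z with coefficient 25080 and constant term 300960.
Setting it to zero: z = -12.

-12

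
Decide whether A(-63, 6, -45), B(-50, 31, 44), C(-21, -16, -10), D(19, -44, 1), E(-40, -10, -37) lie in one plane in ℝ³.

The plane through A, B, C has normal n = AB × AC = (2833, 3283, -1336) and equation n·P = -98661.
Checking the remaining points: n·D = -91961, n·E = -96718.
Since n·D = -91961 ≠ -98661, D is off the plane and the points are not all coplanar.

No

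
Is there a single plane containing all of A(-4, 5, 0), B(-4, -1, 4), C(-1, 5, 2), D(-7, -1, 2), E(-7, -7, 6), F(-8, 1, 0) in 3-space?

Yes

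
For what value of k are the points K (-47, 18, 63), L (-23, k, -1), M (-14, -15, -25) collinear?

Direction KM = (33, -33, -88). From the x-coordinate of L, the parameter along the line is τ = (-23 − (-47))/33 = 8/11.
Then k = 18 + 8/11·(-33) = -6.

-6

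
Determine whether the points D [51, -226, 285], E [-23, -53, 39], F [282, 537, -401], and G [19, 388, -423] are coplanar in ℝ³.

Yes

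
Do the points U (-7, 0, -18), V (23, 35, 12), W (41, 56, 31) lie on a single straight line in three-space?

UV = (30, 35, 30), UW = (48, 56, 49).
UV × UW = (35, -30, 0).
The cross product is nonzero, so the points do not lie on one line.

No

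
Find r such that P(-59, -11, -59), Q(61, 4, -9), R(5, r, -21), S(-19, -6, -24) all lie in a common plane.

Coplanarity ⇔ det[PQ; PR; PS] = 0.
Expanding, this is linear in r: (2200)r + (6600) = 0.
So r = -3.

-3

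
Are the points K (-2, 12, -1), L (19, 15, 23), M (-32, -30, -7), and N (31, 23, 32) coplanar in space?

Yes

A normal to the plane through K, L, M is n = KL × KM = (990, -594, -792).
The plane has equation n·P = -8316. For N: n·N = -8316.
Equal, so N lies in the plane and all four are coplanar.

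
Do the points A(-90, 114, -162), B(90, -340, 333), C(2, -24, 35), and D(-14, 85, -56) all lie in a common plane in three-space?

No

With A as base: AB = (180, -454, 495), AC = (92, -138, 197), AD = (76, -29, 106).
AC × AD = (-8915, 5220, 7820).
AB · (AC × AD) = -103680.
Since -103680 ≠ 0, the four points are not coplanar.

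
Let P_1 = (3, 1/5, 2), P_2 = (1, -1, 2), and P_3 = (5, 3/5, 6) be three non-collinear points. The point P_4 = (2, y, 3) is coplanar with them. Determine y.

-3/5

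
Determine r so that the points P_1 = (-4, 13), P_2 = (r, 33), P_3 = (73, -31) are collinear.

-39

Collinearity: (P_2 − P_1) must be parallel to (P_3 − P_1) = (77, -44).
Cross-multiplying the components: (r − (-4))·(-44) = (20)·(77).
Solving gives r = -39.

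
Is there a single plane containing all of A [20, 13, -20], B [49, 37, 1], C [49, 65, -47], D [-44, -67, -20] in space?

Yes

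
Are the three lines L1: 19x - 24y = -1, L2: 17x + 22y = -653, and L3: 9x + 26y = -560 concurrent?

Lines aᵢx + bᵢy = cᵢ with pairwise distinct directions are concurrent exactly when det[aᵢ bᵢ cᵢ] = 0.
Here the determinant is 826.
Nonzero, so no common point exists.

No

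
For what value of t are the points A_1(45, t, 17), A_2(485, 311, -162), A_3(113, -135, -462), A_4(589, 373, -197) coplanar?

65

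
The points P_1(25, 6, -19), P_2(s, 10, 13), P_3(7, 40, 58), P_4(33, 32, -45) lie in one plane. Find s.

17

The points are coplanar iff P_1P_2 · (P_1P_3 × P_1P_4) = 0.
Expanding, this is linear in s: (-2886)s + (49062) = 0.
So s = 17.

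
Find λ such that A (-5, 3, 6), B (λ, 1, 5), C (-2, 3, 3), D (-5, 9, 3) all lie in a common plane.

Normal to plane ACD: n = (18, 9, 18); plane equation n·P = 45.
Requiring n·B = 45: (18)λ + (99) = 45.
So λ = -3.

-3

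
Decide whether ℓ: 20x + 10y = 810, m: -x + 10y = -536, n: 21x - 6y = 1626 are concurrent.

No

Lines aᵢx + bᵢy = cᵢ with pairwise distinct directions are concurrent exactly when det[aᵢ bᵢ cᵢ] = 0.
Here the determinant is -660.
Nonzero, so no common point exists.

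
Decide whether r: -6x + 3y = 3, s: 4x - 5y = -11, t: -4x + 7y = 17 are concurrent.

Yes

The three lines meet at one point iff the augmented coefficient matrix [aᵢ bᵢ cᵢ] has rank < 3, i.e. its determinant vanishes.
Here the determinant is 0.
It vanishes, so the lines are concurrent at (1, 3).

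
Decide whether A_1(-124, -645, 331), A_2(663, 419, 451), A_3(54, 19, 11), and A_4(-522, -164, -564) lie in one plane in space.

The four points are coplanar iff the 3×3 determinant with rows A_1A_2, A_1A_3, A_1A_4 is zero.
Rows: (787, 1064, 120), (178, 664, -320), (-398, 481, -895).
Expanding along the first row: (787)(-440360) − (1064)(-286670) + (120)(349890) = 440360.
Nonzero ⇒ not coplanar.

No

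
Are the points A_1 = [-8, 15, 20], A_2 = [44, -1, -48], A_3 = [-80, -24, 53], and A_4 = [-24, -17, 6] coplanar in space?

No

The four points are coplanar iff the 3×3 determinant with rows A_1A_2, A_1A_3, A_1A_4 is zero.
Rows: (52, -16, -68), (-72, -39, 33), (-16, -32, -14).
Expanding along the first row: (52)(1602) − (-16)(1536) + (-68)(1680) = -6360.
Nonzero ⇒ not coplanar.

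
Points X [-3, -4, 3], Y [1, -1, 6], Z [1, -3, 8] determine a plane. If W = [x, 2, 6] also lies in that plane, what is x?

3

Coplanarity requires XY · (XZ × XW) = 0.
XY = (4, 3, 3), XZ = (4, 1, 5); the triple product is linear in x with coefficient 12 and constant term -36.
Setting it to zero: x = 3.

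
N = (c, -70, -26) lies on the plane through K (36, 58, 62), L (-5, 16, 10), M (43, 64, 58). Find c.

Coplanarity requires KL · (KM × KN) = 0.
KL = (-41, -42, -52), KM = (7, 6, -4); the triple product is linear in c with coefficient 480 and constant term 46080.
Setting it to zero: c = -96.

-96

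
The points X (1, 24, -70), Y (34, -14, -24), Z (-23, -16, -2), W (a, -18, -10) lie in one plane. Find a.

10

Normal to plane XYZ: n = (-744, -3348, -2232); plane equation n·P = 75144.
Requiring n·W = 75144: (-744)a + (82584) = 75144.
So a = 10.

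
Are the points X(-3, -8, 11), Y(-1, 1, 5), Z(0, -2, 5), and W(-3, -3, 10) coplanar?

With X as base: XY = (2, 9, -6), XZ = (3, 6, -6), XW = (0, 5, -1).
XZ × XW = (24, 3, 15).
XY · (XZ × XW) = -15.
Since -15 ≠ 0, the four points are not coplanar.

No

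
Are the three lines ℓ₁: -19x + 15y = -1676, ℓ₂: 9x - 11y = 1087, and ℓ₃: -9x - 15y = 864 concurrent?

No

Lines aᵢx + bᵢy = cᵢ with pairwise distinct directions are concurrent exactly when det[aᵢ bᵢ cᵢ] = 0.
Here the determinant is -420.
Nonzero, so no common point exists.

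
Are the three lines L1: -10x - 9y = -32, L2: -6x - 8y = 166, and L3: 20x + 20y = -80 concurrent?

No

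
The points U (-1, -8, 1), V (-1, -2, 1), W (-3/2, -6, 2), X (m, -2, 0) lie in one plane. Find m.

-1/2

Normal to plane UVW: n = (6, 0, 3); plane equation n·P = -3.
Requiring n·X = -3: (6)m + (0) = -3.
So m = -1/2.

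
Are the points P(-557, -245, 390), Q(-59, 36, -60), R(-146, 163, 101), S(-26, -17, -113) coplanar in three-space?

A normal to the plane through P, Q, R is n = PQ × PR = (102391, -41028, 87693).
The plane has equation n·X = -12779657. For S: n·S = -11873999.
-11873999 ≠ -12779657, so S is off the plane.

No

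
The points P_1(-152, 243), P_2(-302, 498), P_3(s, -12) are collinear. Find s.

Collinearity: (P_3 − P_1) must be parallel to (P_2 − P_1) = (-150, 255).
Cross-multiplying the components: (s − (-152))·(255) = (-255)·(-150).
Solving gives s = -2.

-2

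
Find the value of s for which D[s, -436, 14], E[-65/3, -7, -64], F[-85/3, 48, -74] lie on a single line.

91/3

Collinearity requires DE × DF = 0; each component is linear in s.
The y-component gives (-10)s + (910/3) = 0, so s = 91/3.
The remaining components then also vanish.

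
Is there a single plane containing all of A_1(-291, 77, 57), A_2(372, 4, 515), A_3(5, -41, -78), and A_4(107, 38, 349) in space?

No

With A_1 as base: A_1A_2 = (663, -73, 458), A_1A_3 = (296, -118, -135), A_1A_4 = (398, -39, 292).
A_1A_3 × A_1A_4 = (-39721, -140162, 35420).
A_1A_2 · (A_1A_3 × A_1A_4) = 119163.
Since 119163 ≠ 0, the four points are not coplanar.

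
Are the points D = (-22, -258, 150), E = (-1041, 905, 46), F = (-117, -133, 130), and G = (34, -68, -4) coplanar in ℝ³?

The four points are coplanar iff the 3×3 determinant with rows DE, DF, DG is zero.
Rows: (-1019, 1163, -104), (-95, 125, -20), (56, 190, -154).
Expanding along the first row: (-1019)(-15450) − (1163)(15750) + (-104)(-25050) = 31500.
Nonzero ⇒ not coplanar.

No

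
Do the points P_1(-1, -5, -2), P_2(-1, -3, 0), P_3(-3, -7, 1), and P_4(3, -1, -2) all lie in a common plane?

No

With P_1 as base: P_1P_2 = (0, 2, 2), P_1P_3 = (-2, -2, 3), P_1P_4 = (4, 4, 0).
P_1P_3 × P_1P_4 = (-12, 12, 0).
P_1P_2 · (P_1P_3 × P_1P_4) = 24.
Since 24 ≠ 0, the four points are not coplanar.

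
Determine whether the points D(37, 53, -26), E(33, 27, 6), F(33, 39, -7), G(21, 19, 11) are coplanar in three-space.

A normal to the plane through D, E, F is n = DE × DF = (-46, -52, -48).
The plane has equation n·P = -3210. For G: n·G = -2482.
-2482 ≠ -3210, so G is off the plane.

No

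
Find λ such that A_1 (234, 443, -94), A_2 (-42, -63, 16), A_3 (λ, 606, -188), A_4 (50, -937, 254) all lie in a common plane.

-371

Coplanarity ⇔ det[A_1A_2; A_1A_3; A_1A_4] = 0.
Expanding, this is linear in λ: (24288)λ + (9010848) = 0.
So λ = -371.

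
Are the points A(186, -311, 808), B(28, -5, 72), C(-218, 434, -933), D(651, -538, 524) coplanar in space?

No

With A as base: AB = (-158, 306, -736), AC = (-404, 745, -1741), AD = (465, -227, -284).
AC × AD = (-606787, -924301, -254717).
AB · (AC × AD) = 507952.
Since 507952 ≠ 0, the four points are not coplanar.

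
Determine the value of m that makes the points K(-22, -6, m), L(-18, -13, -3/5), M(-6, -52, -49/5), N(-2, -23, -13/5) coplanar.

The points are coplanar iff KL · (KM × KN) = 0.
Expanding, this is linear in m: (-504)m + (504) = 0.
So m = 1.

1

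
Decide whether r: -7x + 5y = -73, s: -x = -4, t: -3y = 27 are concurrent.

Yes

Lines aᵢx + bᵢy = cᵢ with pairwise distinct directions are concurrent exactly when det[aᵢ bᵢ cᵢ] = 0.
Here the determinant is 0.
It vanishes, so the lines are concurrent at (4, -9).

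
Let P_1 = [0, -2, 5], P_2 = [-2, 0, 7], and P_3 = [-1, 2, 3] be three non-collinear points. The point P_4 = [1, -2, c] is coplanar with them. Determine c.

Coplanarity requires P_1P_2 · (P_1P_3 × P_1P_4) = 0.
P_1P_2 = (-2, 2, 2), P_1P_3 = (-1, 4, -2); the triple product is linear in c with coefficient -6 and constant term 18.
Setting it to zero: c = 3.

3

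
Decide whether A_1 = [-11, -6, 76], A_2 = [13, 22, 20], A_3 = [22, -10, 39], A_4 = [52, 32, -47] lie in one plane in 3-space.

The four points are coplanar iff the 3×3 determinant with rows A_1A_2, A_1A_3, A_1A_4 is zero.
Rows: (24, 28, -56), (33, -4, -37), (63, 38, -123).
Expanding along the first row: (24)(1898) − (28)(-1728) + (-56)(1506) = 9600.
Nonzero ⇒ not coplanar.

No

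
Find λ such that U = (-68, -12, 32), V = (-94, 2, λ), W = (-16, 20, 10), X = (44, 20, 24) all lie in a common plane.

The points are coplanar iff UV · (UW × UX) = 0.
Expanding, this is linear in λ: (-1920)λ + (21120) = 0.
So λ = 11.

11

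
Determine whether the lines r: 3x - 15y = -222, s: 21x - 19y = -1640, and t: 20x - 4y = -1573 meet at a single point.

No

Intersecting r and s: solving the 2×2 system gives (x, y) = (-79, -1).
Substitute into t: (20)(-79) + (-4)(-1) = -1576.
But t requires -1573 ≠ -1576, so the three lines have no common point.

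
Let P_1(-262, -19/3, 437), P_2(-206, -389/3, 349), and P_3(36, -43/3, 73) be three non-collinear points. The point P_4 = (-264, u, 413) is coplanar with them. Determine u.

A normal to the plane is n = P_1P_2 × P_1P_3 = (132568/3, -5840, 108916/3).
P_4 lies in the plane iff n · P_1P_4 = 0.
This gives (-5840)u + (-2990080/3) = 0, so u = -512/3.

-512/3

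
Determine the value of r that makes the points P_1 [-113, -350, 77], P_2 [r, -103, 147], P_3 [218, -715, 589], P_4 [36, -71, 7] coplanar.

184

Normal to plane P_1P_3P_4: n = (-117298, 99458, 146734); plane equation n·P = -10257108.
Requiring n·P_2 = -10257108: (-117298)r + (11325724) = -10257108.
So r = 184.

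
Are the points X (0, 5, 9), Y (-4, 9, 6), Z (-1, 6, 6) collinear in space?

No

XY = (-4, 4, -3), XZ = (-1, 1, -3).
XY × XZ = (-9, -9, 0).
The cross product is nonzero, so the points do not lie on one line.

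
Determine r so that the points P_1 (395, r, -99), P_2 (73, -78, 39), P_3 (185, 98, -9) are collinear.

428

Direction P_2P_3 = (112, 176, -48). From the x-coordinate of P_1, the parameter along the line is τ = (395 − 73)/112 = 23/8.
Then r = (-78) + 23/8·(176) = 428.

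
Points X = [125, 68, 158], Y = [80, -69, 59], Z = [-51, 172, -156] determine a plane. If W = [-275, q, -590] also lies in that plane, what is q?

4

Coplanarity requires XY · (XZ × XW) = 0.
XY = (-45, -137, -99), XZ = (-176, 104, -314); the triple product is linear in q with coefficient 3294 and constant term -13176.
Setting it to zero: q = 4.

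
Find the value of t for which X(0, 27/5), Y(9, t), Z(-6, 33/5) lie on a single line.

The three points are collinear iff det[XY; XZ] = 0.
This determinant is linear in t: (6)t + (-108/5) = 0, so t = 18/5.

18/5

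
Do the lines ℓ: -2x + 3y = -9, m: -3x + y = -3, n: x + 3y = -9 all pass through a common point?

Intersecting ℓ and m: solving the 2×2 system gives (x, y) = (0, -3).
Substitute into n: (1)(0) + (3)(-3) = -9.
This equals -9, so (0, -3) lies on all three lines and they are concurrent.

Yes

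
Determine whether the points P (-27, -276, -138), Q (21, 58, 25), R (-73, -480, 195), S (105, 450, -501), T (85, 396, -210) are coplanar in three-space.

Yes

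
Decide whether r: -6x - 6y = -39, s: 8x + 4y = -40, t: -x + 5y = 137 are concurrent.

Lines aᵢx + bᵢy = cᵢ with pairwise distinct directions are concurrent exactly when det[aᵢ bᵢ cᵢ] = 0.
Here the determinant is 132.
Nonzero, so no common point exists.

No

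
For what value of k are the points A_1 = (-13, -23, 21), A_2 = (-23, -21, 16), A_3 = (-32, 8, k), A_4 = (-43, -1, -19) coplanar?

-31

The points are coplanar iff A_1A_2 · (A_1A_3 × A_1A_4) = 0.
Expanding, this is linear in k: (160)k + (4960) = 0.
So k = -31.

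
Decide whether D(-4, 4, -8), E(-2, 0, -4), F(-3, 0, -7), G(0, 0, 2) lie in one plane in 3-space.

Yes

The four points are coplanar iff the 3×3 determinant with rows DE, DF, DG is zero.
Rows: (2, -4, 4), (1, -4, 1), (4, -4, 10).
Expanding along the first row: (2)(-36) − (-4)(6) + (4)(12) = 0.
Zero determinant ⇒ coplanar.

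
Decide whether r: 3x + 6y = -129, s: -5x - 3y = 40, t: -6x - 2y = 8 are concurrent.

Yes

The three lines meet at one point iff the augmented coefficient matrix [aᵢ bᵢ cᵢ] has rank < 3, i.e. its determinant vanishes.
Here the determinant is 0.
It vanishes, so the lines are concurrent at (7, -25).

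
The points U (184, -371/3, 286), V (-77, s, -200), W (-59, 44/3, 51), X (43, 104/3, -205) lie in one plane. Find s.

Normal to plane UWX: n = (-92140/3, -86178, -18970); plane equation n·P = -1257982/3.
Requiring n·V = -1257982/3: (-86178)s + (18476780/3) = -1257982/3.
So s = 229/3.

229/3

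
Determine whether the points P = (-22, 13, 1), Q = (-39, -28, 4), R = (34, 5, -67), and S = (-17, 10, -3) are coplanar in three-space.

The four points are coplanar iff the 3×3 determinant with rows PQ, PR, PS is zero.
Rows: (-17, -41, 3), (56, -8, -68), (5, -3, -4).
Expanding along the first row: (-17)(-172) − (-41)(116) + (3)(-128) = 7296.
Nonzero ⇒ not coplanar.

No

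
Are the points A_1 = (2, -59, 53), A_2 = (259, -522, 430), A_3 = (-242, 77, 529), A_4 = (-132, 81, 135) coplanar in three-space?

Yes

A normal to the plane through A_1, A_2, A_3 is n = A_1A_2 × A_1A_3 = (-271660, -214320, -78020).
The plane has equation n·P = 7966500. For A_4: n·A_4 = 7966500.
Equal, so A_4 lies in the plane and all four are coplanar.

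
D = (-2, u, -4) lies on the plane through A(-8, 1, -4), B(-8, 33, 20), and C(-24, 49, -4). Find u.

-17

The plane through A, B, C has equation −1152x − 384y + 512z = 6784.
Substituting D: (-384)u + (256) = 6784, so u = -17.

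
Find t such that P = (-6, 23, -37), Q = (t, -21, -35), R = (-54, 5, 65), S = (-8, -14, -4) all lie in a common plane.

Normal to plane PRS: n = (3180, 1380, 1740); plane equation n·X = -51720.
Requiring n·Q = -51720: (3180)t + (-89880) = -51720.
So t = 12.

12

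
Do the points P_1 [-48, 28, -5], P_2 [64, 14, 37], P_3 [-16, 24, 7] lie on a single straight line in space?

Yes

P_1P_2 = (112, -14, 42), P_1P_3 = (32, -4, 12).
Each component of P_1P_3 is 2/7 times the corresponding component of P_1P_2, so P_1P_3 = 2/7·P_1P_2 and the points are collinear.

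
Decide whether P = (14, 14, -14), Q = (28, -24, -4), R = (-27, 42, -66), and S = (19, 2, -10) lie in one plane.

With P as base: PQ = (14, -38, 10), PR = (-41, 28, -52), PS = (5, -12, 4).
PR × PS = (-512, -96, 352).
PQ · (PR × PS) = 0.
The scalar triple product vanishes, so the four points are coplanar.

Yes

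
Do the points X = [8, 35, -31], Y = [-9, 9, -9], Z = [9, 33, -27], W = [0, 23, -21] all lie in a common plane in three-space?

Yes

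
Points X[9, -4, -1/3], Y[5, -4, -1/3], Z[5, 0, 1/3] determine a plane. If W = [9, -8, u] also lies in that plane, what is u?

A normal to the plane is n = XY × XZ = (0, 8/3, -16).
W lies in the plane iff n · XW = 0.
This gives (-16)u + (-16) = 0, so u = -1.

-1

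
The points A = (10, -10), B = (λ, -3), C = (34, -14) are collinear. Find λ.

The three points are collinear iff det[AB; AC] = 0.
This determinant is linear in λ: (-4)λ + (-128) = 0, so λ = -32.

-32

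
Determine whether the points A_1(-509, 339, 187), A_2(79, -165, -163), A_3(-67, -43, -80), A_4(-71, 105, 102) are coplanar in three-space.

Yes

With A_1 as base: A_1A_2 = (588, -504, -350), A_1A_3 = (442, -382, -267), A_1A_4 = (438, -234, -85).
A_1A_3 × A_1A_4 = (-30008, -79376, 63888).
A_1A_2 · (A_1A_3 × A_1A_4) = 0.
The scalar triple product vanishes, so the four points are coplanar.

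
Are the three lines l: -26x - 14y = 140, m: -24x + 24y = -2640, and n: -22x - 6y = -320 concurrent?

Yes

Intersecting l and m: solving the 2×2 system gives (x, y) = (35, -75).
Substitute into n: (-22)(35) + (-6)(-75) = -320.
This equals -320, so (35, -75) lies on all three lines and they are concurrent.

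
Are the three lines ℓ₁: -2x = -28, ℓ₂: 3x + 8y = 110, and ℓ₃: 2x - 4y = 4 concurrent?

No

Intersecting ℓ₁ and ℓ₂: solving the 2×2 system gives (x, y) = (14, 17/2).
Substitute into ℓ₃: (2)(14) + (-4)(17/2) = -6.
But ℓ₃ requires 4 ≠ -6, so the three lines have no common point.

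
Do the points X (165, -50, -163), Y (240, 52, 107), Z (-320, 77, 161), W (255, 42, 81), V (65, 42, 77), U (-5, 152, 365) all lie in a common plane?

The plane through X, Y, Z has normal n = XY × XZ = (-1242, -155250, 58995) and equation n·P = -2058615.
Checking the remaining points: n·W = -2058615, n·V = -2058615, n·U = -2058615.
All equal -2058615, so all 6 points lie in one plane.

Yes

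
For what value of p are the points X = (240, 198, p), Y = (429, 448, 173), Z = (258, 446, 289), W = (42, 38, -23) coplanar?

21

Coplanarity ⇔ det[XY; XZ; XW] = 0.
Expanding, this is linear in p: (-69336)p + (1456056) = 0.
So p = 21.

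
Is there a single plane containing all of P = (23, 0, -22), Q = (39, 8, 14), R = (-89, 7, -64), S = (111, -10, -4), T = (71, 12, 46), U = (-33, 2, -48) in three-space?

Yes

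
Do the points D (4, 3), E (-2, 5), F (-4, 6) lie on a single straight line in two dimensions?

No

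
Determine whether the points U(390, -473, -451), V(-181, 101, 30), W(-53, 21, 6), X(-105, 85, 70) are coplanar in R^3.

Yes

The four points are coplanar iff the 3×3 determinant with rows UV, UW, UX is zero.
Rows: (-571, 574, 481), (-443, 494, 457), (-495, 558, 521).
Expanding along the first row: (-571)(2368) − (574)(-4588) + (481)(-2664) = 0.
Zero determinant ⇒ coplanar.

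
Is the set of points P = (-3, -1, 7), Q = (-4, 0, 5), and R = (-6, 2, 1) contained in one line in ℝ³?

Yes

PQ = (-1, 1, -2), PR = (-3, 3, -6).
Each component of PR is 3 times the corresponding component of PQ, so PR = 3·PQ and the points are collinear.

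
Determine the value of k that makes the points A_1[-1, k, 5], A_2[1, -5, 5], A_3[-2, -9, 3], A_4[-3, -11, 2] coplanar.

-5

The points are coplanar iff A_1A_2 · (A_1A_3 × A_1A_4) = 0.
Expanding, this is linear in k: (1)k + (5) = 0.
So k = -5.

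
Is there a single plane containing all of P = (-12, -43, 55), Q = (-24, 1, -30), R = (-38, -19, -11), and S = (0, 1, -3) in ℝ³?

No

The four points are coplanar iff the 3×3 determinant with rows PQ, PR, PS is zero.
Rows: (-12, 44, -85), (-26, 24, -66), (12, 44, -58).
Expanding along the first row: (-12)(1512) − (44)(2300) + (-85)(-1432) = 2376.
Nonzero ⇒ not coplanar.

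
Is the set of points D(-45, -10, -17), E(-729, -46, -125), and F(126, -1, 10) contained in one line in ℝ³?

Yes

DE = (-684, -36, -108), DF = (171, 9, 27).
DE × DF = (0, 0, 0).
The cross product vanishes, so the three points are collinear.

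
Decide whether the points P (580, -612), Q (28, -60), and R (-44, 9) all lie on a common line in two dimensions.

No

PQ = (-552, 552), PR = (-624, 621).
If collinear, PR would be a scalar multiple of PQ. But (-552)·(621) ≠ (552)·(-624) (difference 1656), so they are not parallel; the points are not collinear.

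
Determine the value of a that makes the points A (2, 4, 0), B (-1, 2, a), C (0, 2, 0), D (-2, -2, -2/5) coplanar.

1/5

Normal to plane ACD: n = (4/5, -4/5, 4); plane equation n·P = -8/5.
Requiring n·B = -8/5: (4)a + (-12/5) = -8/5.
So a = 1/5.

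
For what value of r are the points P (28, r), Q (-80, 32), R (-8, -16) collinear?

-40

The three points are collinear iff det[PQ; PR] = 0.
This determinant is linear in r: (72)r + (2880) = 0, so r = -40.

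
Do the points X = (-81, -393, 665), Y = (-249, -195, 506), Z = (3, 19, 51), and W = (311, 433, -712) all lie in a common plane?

Yes

The four points are coplanar iff the 3×3 determinant with rows XY, XZ, XW is zero.
Rows: (-168, 198, -159), (84, 412, -614), (392, 826, -1377).
Expanding along the first row: (-168)(-60160) − (198)(125020) + (-159)(-92120) = 0.
Zero determinant ⇒ coplanar.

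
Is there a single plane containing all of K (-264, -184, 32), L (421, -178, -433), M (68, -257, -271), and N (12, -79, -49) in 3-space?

No

A normal to the plane through K, L, M is n = KL × KM = (-35763, 53175, -51997).
The plane has equation n·P = -2006672. For N: n·N = -2082128.
-2082128 ≠ -2006672, so N is off the plane.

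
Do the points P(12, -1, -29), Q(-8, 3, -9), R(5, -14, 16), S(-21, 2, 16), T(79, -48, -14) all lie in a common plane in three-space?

No

The plane through P, Q, R has normal n = PQ × PR = (440, 760, 288) and equation n·X = -3832.
Checking the remaining points: n·S = -3112, n·T = -5752.
Since n·S = -3112 ≠ -3832, S is off the plane and the points are not all coplanar.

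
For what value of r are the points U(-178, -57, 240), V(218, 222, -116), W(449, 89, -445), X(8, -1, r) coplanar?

42

Coplanarity ⇔ det[UV; UW; UX] = 0.
Expanding, this is linear in r: (-117117)r + (4918914) = 0.
So r = 42.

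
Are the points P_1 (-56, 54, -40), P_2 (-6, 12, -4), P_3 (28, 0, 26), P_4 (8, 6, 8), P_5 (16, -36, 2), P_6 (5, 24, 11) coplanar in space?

Yes

The plane through P_1, P_2, P_3 has normal n = P_1P_2 × P_1P_3 = (-828, -276, 828) and equation n·P = -1656.
Checking the remaining points: n·P_4 = -1656, n·P_5 = -1656, n·P_6 = -1656.
All equal -1656, so all 6 points lie in one plane.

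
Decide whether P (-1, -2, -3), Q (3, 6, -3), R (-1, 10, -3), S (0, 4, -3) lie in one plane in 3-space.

Yes

The four points are coplanar iff the 3×3 determinant with rows PQ, PR, PS is zero.
Rows: (4, 8, 0), (0, 12, 0), (1, 6, 0).
Expanding along the first row: (4)(0) − (8)(0) + (0)(-12) = 0.
Zero determinant ⇒ coplanar.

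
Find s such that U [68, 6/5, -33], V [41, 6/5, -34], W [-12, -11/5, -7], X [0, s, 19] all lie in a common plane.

-26/5

Normal to plane UVW: n = (-17/5, 782, 459/5); plane equation n·P = -11611/5.
Requiring n·X = -11611/5: (782)s + (8721/5) = -11611/5.
So s = -26/5.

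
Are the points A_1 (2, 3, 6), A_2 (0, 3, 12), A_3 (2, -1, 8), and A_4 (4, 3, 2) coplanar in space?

The four points are coplanar iff the 3×3 determinant with rows A_1A_2, A_1A_3, A_1A_4 is zero.
Rows: (-2, 0, 6), (0, -4, 2), (2, 0, -4).
Expanding along the first row: (-2)(16) − (0)(-4) + (6)(8) = 16.
Nonzero ⇒ not coplanar.

No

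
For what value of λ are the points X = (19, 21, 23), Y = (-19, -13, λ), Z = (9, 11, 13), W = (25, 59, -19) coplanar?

-21

Normal to plane XZW: n = (800, -480, -320); plane equation n·P = -2240.
Requiring n·Y = -2240: (-320)λ + (-8960) = -2240.
So λ = -21.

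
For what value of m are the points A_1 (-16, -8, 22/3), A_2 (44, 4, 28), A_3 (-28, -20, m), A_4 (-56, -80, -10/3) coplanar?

11/3

Normal to plane A_1A_2A_4: n = (1360, -560/3, -3840); plane equation n·P = -145280/3.
Requiring n·A_3 = -145280/3: (-3840)m + (-103040/3) = -145280/3.
So m = 11/3.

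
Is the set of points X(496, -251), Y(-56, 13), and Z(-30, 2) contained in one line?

XY = (-552, 264), XZ = (-526, 253).
If collinear, XZ would be a scalar multiple of XY. But (-552)·(253) ≠ (264)·(-526) (difference -792), so they are not parallel; the points are not collinear.

No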